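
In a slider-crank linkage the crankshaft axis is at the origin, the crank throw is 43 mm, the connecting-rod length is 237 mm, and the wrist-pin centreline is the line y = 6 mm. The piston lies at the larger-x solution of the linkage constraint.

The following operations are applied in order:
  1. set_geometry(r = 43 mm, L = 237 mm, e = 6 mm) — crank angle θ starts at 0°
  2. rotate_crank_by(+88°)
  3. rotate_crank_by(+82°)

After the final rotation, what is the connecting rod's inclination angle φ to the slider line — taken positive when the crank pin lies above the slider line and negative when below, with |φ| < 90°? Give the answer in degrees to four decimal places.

0.3546

set_geometry: r = 43 mm, L = 237 mm, e = 6 mm; θ ← 0°
rotate_crank_by(+88°): θ ← 0° +88° = 88°
rotate_crank_by(+82°): θ ← 88° +82° = 170°
crank pin P = (r cos θ, r sin θ) = (-42.346733, 7.466872)
h = r sin θ − e = 7.466872 − 6 = 1.466872
sin φ = h / L = 1.466872 / 237 = 0.00618933
φ = arcsin(0.00618933) = 0.354625°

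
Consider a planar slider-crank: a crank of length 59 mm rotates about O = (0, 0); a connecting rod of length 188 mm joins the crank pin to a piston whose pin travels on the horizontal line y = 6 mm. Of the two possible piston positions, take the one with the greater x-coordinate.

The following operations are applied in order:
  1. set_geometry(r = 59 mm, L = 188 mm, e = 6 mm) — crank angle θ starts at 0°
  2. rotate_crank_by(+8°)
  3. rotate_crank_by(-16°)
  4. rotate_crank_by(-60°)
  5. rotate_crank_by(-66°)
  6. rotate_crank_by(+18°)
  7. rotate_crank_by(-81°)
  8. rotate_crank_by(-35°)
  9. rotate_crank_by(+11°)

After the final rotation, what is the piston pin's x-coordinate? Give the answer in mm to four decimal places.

set_geometry: r = 59 mm, L = 188 mm, e = 6 mm; θ ← 0°
rotate_crank_by(+8°): θ ← 0° +8° = 8°
rotate_crank_by(-16°): θ ← 8° -16° = -8°
rotate_crank_by(-60°): θ ← -8° -60° = -68°
rotate_crank_by(-66°): θ ← -68° -66° = -134°
rotate_crank_by(+18°): θ ← -134° +18° = -116°
rotate_crank_by(-81°): θ ← -116° -81° = -197°
rotate_crank_by(-35°): θ ← -197° -35° = -232°
rotate_crank_by(+11°): θ ← -232° +11° = -221°
crank pin P = (r cos θ, r sin θ) = (-44.527865, 38.707483)
h = r sin θ − e = 38.707483 − 6 = 32.707483
x = r cos θ + √(L² − h²) = -44.527865 + √(35344.0 − 1069.7794) = -44.527865 + 185.132981 = 140.605116

140.6051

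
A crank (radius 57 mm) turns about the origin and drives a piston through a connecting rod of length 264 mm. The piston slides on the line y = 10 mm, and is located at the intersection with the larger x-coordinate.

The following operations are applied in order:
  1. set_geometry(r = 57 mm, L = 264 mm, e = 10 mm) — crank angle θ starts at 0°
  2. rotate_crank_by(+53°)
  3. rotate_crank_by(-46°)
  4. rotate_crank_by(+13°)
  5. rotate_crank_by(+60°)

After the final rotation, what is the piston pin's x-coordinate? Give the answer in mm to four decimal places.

269.8357

set_geometry: r = 57 mm, L = 264 mm, e = 10 mm; θ ← 0°
rotate_crank_by(+53°): θ ← 0° +53° = 53°
rotate_crank_by(-46°): θ ← 53° -46° = 7°
rotate_crank_by(+13°): θ ← 7° +13° = 20°
rotate_crank_by(+60°): θ ← 20° +60° = 80°
crank pin P = (r cos θ, r sin θ) = (9.897946, 56.134042)
h = r sin θ − e = 56.134042 − 10 = 46.134042
x = r cos θ + √(L² − h²) = 9.897946 + √(69696.0 − 2128.3498) = 9.897946 + 259.937781 = 269.835727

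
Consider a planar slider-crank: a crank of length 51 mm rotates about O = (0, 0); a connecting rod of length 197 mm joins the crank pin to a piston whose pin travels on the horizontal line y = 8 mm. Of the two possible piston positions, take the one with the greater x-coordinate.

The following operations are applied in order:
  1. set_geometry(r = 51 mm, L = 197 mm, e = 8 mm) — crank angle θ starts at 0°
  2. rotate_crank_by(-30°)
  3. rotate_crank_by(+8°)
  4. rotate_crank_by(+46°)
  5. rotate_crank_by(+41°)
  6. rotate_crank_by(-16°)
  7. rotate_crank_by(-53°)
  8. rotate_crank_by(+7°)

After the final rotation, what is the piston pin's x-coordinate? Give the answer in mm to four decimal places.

247.8580

set_geometry: r = 51 mm, L = 197 mm, e = 8 mm; θ ← 0°
rotate_crank_by(-30°): θ ← 0° -30° = -30°
rotate_crank_by(+8°): θ ← -30° +8° = -22°
rotate_crank_by(+46°): θ ← -22° +46° = 24°
rotate_crank_by(+41°): θ ← 24° +41° = 65°
rotate_crank_by(-16°): θ ← 65° -16° = 49°
rotate_crank_by(-53°): θ ← 49° -53° = -4°
rotate_crank_by(+7°): θ ← -4° +7° = 3°
crank pin P = (r cos θ, r sin θ) = (50.930106, 2.669134)
h = r sin θ − e = 2.669134 − 8 = -5.330866
x = r cos θ + √(L² − h²) = 50.930106 + √(38809.0 − 28.4181) = 50.930106 + 196.927860 = 247.857966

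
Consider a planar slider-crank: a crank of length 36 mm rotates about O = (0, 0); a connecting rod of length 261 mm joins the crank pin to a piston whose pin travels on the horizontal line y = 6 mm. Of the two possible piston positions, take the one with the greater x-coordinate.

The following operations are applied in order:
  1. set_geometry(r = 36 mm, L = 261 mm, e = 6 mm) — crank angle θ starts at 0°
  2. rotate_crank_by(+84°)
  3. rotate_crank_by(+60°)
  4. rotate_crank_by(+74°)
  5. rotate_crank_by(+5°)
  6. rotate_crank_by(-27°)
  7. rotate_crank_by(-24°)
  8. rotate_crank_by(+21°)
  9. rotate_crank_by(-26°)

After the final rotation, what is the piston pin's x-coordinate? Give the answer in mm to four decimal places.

225.9142

set_geometry: r = 36 mm, L = 261 mm, e = 6 mm; θ ← 0°
rotate_crank_by(+84°): θ ← 0° +84° = 84°
rotate_crank_by(+60°): θ ← 84° +60° = 144°
rotate_crank_by(+74°): θ ← 144° +74° = 218°
rotate_crank_by(+5°): θ ← 218° +5° = 223°
rotate_crank_by(-27°): θ ← 223° -27° = 196°
rotate_crank_by(-24°): θ ← 196° -24° = 172°
rotate_crank_by(+21°): θ ← 172° +21° = 193°
rotate_crank_by(-26°): θ ← 193° -26° = 167°
crank pin P = (r cos θ, r sin θ) = (-35.077322, 8.098238)
h = r sin θ − e = 8.098238 − 6 = 2.098238
x = r cos θ + √(L² − h²) = -35.077322 + √(68121.0 − 4.4026) = -35.077322 + 260.991566 = 225.914243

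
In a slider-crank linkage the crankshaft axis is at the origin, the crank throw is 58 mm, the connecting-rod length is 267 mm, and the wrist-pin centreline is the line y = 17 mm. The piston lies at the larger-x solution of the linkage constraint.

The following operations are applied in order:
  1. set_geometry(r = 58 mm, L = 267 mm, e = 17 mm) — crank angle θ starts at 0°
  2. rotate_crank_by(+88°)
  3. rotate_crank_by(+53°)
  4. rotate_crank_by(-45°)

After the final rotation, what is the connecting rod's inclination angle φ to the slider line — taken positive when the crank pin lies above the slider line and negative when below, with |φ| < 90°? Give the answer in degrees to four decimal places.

8.7642

set_geometry: r = 58 mm, L = 267 mm, e = 17 mm; θ ← 0°
rotate_crank_by(+88°): θ ← 0° +88° = 88°
rotate_crank_by(+53°): θ ← 88° +53° = 141°
rotate_crank_by(-45°): θ ← 141° -45° = 96°
crank pin P = (r cos θ, r sin θ) = (-6.062651, 57.682270)
h = r sin θ − e = 57.682270 − 17 = 40.682270
sin φ = h / L = 40.682270 / 267 = 0.15236805
φ = arcsin(0.15236805) = 8.764184°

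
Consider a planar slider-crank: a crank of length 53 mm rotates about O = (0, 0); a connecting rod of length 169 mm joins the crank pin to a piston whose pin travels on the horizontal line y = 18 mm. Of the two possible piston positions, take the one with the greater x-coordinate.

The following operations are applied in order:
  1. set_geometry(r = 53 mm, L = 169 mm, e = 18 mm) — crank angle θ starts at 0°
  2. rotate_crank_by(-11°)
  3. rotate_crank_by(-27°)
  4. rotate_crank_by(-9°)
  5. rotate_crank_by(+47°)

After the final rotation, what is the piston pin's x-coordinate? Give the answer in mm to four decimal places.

221.0387

set_geometry: r = 53 mm, L = 169 mm, e = 18 mm; θ ← 0°
rotate_crank_by(-11°): θ ← 0° -11° = -11°
rotate_crank_by(-27°): θ ← -11° -27° = -38°
rotate_crank_by(-9°): θ ← -38° -9° = -47°
rotate_crank_by(+47°): θ ← -47° +47° = 0°
crank pin P = (r cos θ, r sin θ) = (53.000000, 0.000000)
h = r sin θ − e = 0.000000 − 18 = -18.000000
x = r cos θ + √(L² − h²) = 53.000000 + √(28561.0 − 324.0000) = 53.000000 + 168.038686 = 221.038686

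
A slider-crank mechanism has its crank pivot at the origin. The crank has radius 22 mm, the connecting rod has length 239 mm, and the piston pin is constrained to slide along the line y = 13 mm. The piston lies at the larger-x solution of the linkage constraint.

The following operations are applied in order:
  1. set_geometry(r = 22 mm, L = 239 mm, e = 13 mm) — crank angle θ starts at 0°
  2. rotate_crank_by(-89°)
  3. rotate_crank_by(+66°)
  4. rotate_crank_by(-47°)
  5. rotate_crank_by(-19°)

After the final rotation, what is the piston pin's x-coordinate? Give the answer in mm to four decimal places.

236.8078

set_geometry: r = 22 mm, L = 239 mm, e = 13 mm; θ ← 0°
rotate_crank_by(-89°): θ ← 0° -89° = -89°
rotate_crank_by(+66°): θ ← -89° +66° = -23°
rotate_crank_by(-47°): θ ← -23° -47° = -70°
rotate_crank_by(-19°): θ ← -70° -19° = -89°
crank pin P = (r cos θ, r sin θ) = (0.383953, -21.996649)
h = r sin θ − e = -21.996649 − 13 = -34.996649
x = r cos θ + √(L² − h²) = 0.383953 + √(57121.0 − 1224.7655) = 0.383953 + 236.423845 = 236.807798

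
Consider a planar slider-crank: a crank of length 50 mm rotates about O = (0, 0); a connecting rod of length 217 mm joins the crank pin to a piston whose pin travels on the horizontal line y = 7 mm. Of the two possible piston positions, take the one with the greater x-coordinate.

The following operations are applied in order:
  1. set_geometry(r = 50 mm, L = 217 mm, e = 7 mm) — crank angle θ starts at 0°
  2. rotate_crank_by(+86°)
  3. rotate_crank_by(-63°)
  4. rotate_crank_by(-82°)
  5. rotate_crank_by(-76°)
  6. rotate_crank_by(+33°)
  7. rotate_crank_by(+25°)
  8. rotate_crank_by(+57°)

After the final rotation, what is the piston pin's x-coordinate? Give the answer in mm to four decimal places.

262.6421

set_geometry: r = 50 mm, L = 217 mm, e = 7 mm; θ ← 0°
rotate_crank_by(+86°): θ ← 0° +86° = 86°
rotate_crank_by(-63°): θ ← 86° -63° = 23°
rotate_crank_by(-82°): θ ← 23° -82° = -59°
rotate_crank_by(-76°): θ ← -59° -76° = -135°
rotate_crank_by(+33°): θ ← -135° +33° = -102°
rotate_crank_by(+25°): θ ← -102° +25° = -77°
rotate_crank_by(+57°): θ ← -77° +57° = -20°
crank pin P = (r cos θ, r sin θ) = (46.984631, -17.101007)
h = r sin θ − e = -17.101007 − 7 = -24.101007
x = r cos θ + √(L² − h²) = 46.984631 + √(47089.0 − 580.8585) = 46.984631 + 215.657463 = 262.642094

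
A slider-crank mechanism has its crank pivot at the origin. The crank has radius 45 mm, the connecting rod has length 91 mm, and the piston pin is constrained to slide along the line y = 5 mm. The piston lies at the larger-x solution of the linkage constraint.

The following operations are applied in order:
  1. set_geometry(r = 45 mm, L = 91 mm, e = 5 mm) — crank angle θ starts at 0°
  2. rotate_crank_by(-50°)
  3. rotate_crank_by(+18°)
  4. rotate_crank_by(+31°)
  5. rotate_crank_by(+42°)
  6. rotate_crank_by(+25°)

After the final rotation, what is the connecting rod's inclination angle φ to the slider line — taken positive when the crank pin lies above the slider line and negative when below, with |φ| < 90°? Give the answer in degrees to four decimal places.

set_geometry: r = 45 mm, L = 91 mm, e = 5 mm; θ ← 0°
rotate_crank_by(-50°): θ ← 0° -50° = -50°
rotate_crank_by(+18°): θ ← -50° +18° = -32°
rotate_crank_by(+31°): θ ← -32° +31° = -1°
rotate_crank_by(+42°): θ ← -1° +42° = 41°
rotate_crank_by(+25°): θ ← 41° +25° = 66°
crank pin P = (r cos θ, r sin θ) = (18.303149, 41.109546)
h = r sin θ − e = 41.109546 − 5 = 36.109546
sin φ = h / L = 36.109546 / 91 = 0.39680819
φ = arcsin(0.39680819) = 23.378794°

23.3788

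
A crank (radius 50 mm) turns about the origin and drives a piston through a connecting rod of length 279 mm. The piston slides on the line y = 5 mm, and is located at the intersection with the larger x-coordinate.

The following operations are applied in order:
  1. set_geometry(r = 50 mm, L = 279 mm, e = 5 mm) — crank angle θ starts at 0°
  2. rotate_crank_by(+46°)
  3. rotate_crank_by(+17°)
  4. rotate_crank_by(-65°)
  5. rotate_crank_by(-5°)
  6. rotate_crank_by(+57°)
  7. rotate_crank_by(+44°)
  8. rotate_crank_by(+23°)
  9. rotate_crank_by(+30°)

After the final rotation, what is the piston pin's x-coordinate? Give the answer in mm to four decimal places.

set_geometry: r = 50 mm, L = 279 mm, e = 5 mm; θ ← 0°
rotate_crank_by(+46°): θ ← 0° +46° = 46°
rotate_crank_by(+17°): θ ← 46° +17° = 63°
rotate_crank_by(-65°): θ ← 63° -65° = -2°
rotate_crank_by(-5°): θ ← -2° -5° = -7°
rotate_crank_by(+57°): θ ← -7° +57° = 50°
rotate_crank_by(+44°): θ ← 50° +44° = 94°
rotate_crank_by(+23°): θ ← 94° +23° = 117°
rotate_crank_by(+30°): θ ← 117° +30° = 147°
crank pin P = (r cos θ, r sin θ) = (-41.933528, 27.231952)
h = r sin θ − e = 27.231952 − 5 = 22.231952
x = r cos θ + √(L² − h²) = -41.933528 + √(77841.0 − 494.2597) = -41.933528 + 278.112819 = 236.179291

236.1793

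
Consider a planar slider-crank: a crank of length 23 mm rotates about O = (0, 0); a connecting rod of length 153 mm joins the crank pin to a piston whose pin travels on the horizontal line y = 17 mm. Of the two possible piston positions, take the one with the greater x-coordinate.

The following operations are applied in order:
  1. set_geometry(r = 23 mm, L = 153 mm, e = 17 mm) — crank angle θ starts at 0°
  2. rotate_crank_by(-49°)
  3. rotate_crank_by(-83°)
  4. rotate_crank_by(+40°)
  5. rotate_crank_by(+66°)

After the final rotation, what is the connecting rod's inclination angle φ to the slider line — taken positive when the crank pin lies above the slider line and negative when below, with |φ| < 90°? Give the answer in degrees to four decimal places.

set_geometry: r = 23 mm, L = 153 mm, e = 17 mm; θ ← 0°
rotate_crank_by(-49°): θ ← 0° -49° = -49°
rotate_crank_by(-83°): θ ← -49° -83° = -132°
rotate_crank_by(+40°): θ ← -132° +40° = -92°
rotate_crank_by(+66°): θ ← -92° +66° = -26°
crank pin P = (r cos θ, r sin θ) = (20.672263, -10.082536)
h = r sin θ − e = -10.082536 − 17 = -27.082536
sin φ = h / L = -27.082536 / 153 = -0.17701004
φ = arcsin(-0.17701004) = -10.195651°

-10.1957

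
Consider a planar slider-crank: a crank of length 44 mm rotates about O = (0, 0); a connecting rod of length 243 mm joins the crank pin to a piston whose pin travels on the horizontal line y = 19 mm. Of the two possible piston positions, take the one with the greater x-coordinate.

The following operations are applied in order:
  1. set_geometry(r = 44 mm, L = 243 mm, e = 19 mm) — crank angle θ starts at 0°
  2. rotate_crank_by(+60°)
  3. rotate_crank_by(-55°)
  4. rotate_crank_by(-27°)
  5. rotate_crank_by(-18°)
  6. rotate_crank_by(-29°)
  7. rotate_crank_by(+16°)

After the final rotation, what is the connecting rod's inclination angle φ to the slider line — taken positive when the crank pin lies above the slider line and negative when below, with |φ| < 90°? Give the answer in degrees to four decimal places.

-12.8734

set_geometry: r = 44 mm, L = 243 mm, e = 19 mm; θ ← 0°
rotate_crank_by(+60°): θ ← 0° +60° = 60°
rotate_crank_by(-55°): θ ← 60° -55° = 5°
rotate_crank_by(-27°): θ ← 5° -27° = -22°
rotate_crank_by(-18°): θ ← -22° -18° = -40°
rotate_crank_by(-29°): θ ← -40° -29° = -69°
rotate_crank_by(+16°): θ ← -69° +16° = -53°
crank pin P = (r cos θ, r sin θ) = (26.479861, -35.139962)
h = r sin θ − e = -35.139962 − 19 = -54.139962
sin φ = h / L = -54.139962 / 243 = -0.22279820
φ = arcsin(-0.22279820) = -12.873438°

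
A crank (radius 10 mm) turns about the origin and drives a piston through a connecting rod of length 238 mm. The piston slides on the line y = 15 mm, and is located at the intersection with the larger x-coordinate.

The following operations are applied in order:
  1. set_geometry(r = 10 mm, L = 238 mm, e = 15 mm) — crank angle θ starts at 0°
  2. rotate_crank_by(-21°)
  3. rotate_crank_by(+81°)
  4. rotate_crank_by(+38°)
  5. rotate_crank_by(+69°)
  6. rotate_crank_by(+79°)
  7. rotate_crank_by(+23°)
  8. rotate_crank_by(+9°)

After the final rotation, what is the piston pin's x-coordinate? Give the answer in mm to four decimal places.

238.0853

set_geometry: r = 10 mm, L = 238 mm, e = 15 mm; θ ← 0°
rotate_crank_by(-21°): θ ← 0° -21° = -21°
rotate_crank_by(+81°): θ ← -21° +81° = 60°
rotate_crank_by(+38°): θ ← 60° +38° = 98°
rotate_crank_by(+69°): θ ← 98° +69° = 167°
rotate_crank_by(+79°): θ ← 167° +79° = 246°
rotate_crank_by(+23°): θ ← 246° +23° = 269°
rotate_crank_by(+9°): θ ← 269° +9° = 278°
crank pin P = (r cos θ, r sin θ) = (1.391731, -9.902681)
h = r sin θ − e = -9.902681 − 15 = -24.902681
x = r cos θ + √(L² − h²) = 1.391731 + √(56644.0 − 620.1435) = 1.391731 + 236.693592 = 238.085323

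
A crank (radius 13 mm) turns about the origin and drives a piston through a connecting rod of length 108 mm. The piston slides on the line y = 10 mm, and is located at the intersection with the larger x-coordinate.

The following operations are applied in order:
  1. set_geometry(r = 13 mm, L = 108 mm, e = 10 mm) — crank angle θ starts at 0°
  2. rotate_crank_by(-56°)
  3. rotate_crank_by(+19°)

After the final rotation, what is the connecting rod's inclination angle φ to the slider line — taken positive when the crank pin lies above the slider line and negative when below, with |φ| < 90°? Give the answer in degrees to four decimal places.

-9.4992

set_geometry: r = 13 mm, L = 108 mm, e = 10 mm; θ ← 0°
rotate_crank_by(-56°): θ ← 0° -56° = -56°
rotate_crank_by(+19°): θ ← -56° +19° = -37°
crank pin P = (r cos θ, r sin θ) = (10.382262, -7.823595)
h = r sin θ − e = -7.823595 − 10 = -17.823595
sin φ = h / L = -17.823595 / 108 = -0.16503329
φ = arcsin(-0.16503329) = -9.499168°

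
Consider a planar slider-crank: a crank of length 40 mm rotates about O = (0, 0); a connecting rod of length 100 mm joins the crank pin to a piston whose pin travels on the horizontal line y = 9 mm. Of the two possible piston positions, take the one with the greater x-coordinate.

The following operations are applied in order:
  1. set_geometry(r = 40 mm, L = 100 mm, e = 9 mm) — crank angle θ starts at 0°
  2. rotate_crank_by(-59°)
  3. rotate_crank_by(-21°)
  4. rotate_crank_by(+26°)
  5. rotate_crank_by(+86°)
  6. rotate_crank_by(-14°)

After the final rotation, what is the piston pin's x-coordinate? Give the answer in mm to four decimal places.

137.9858

set_geometry: r = 40 mm, L = 100 mm, e = 9 mm; θ ← 0°
rotate_crank_by(-59°): θ ← 0° -59° = -59°
rotate_crank_by(-21°): θ ← -59° -21° = -80°
rotate_crank_by(+26°): θ ← -80° +26° = -54°
rotate_crank_by(+86°): θ ← -54° +86° = 32°
rotate_crank_by(-14°): θ ← 32° -14° = 18°
crank pin P = (r cos θ, r sin θ) = (38.042261, 12.360680)
h = r sin θ − e = 12.360680 − 9 = 3.360680
x = r cos θ + √(L² − h²) = 38.042261 + √(10000.0 − 11.2942) = 38.042261 + 99.943513 = 137.985774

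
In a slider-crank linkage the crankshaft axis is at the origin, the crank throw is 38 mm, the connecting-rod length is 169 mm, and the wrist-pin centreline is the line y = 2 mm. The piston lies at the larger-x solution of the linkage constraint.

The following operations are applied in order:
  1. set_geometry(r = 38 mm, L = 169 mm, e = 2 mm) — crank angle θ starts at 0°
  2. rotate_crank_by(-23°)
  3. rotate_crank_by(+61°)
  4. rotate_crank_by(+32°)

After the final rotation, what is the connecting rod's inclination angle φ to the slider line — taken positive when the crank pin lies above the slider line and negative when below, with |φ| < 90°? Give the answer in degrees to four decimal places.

11.5052

set_geometry: r = 38 mm, L = 169 mm, e = 2 mm; θ ← 0°
rotate_crank_by(-23°): θ ← 0° -23° = -23°
rotate_crank_by(+61°): θ ← -23° +61° = 38°
rotate_crank_by(+32°): θ ← 38° +32° = 70°
crank pin P = (r cos θ, r sin θ) = (12.996765, 35.708320)
h = r sin θ − e = 35.708320 − 2 = 33.708320
sin φ = h / L = 33.708320 / 169 = 0.19945751
φ = arcsin(0.19945751) = 11.505238°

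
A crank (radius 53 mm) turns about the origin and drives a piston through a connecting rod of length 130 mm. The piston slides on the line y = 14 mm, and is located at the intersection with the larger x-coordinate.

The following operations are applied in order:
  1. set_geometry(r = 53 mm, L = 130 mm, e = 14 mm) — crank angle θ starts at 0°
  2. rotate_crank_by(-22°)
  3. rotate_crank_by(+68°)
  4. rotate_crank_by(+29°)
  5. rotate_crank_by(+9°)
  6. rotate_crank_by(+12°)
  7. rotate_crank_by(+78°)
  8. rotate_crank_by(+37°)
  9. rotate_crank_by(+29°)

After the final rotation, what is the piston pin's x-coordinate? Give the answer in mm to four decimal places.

88.8779

set_geometry: r = 53 mm, L = 130 mm, e = 14 mm; θ ← 0°
rotate_crank_by(-22°): θ ← 0° -22° = -22°
rotate_crank_by(+68°): θ ← -22° +68° = 46°
rotate_crank_by(+29°): θ ← 46° +29° = 75°
rotate_crank_by(+9°): θ ← 75° +9° = 84°
rotate_crank_by(+12°): θ ← 84° +12° = 96°
rotate_crank_by(+78°): θ ← 96° +78° = 174°
rotate_crank_by(+37°): θ ← 174° +37° = 211°
rotate_crank_by(+29°): θ ← 211° +29° = 240°
crank pin P = (r cos θ, r sin θ) = (-26.500000, -45.899346)
h = r sin θ − e = -45.899346 − 14 = -59.899346
x = r cos θ + √(L² − h²) = -26.500000 + √(16900.0 − 3587.9317) = -26.500000 + 115.377937 = 88.877937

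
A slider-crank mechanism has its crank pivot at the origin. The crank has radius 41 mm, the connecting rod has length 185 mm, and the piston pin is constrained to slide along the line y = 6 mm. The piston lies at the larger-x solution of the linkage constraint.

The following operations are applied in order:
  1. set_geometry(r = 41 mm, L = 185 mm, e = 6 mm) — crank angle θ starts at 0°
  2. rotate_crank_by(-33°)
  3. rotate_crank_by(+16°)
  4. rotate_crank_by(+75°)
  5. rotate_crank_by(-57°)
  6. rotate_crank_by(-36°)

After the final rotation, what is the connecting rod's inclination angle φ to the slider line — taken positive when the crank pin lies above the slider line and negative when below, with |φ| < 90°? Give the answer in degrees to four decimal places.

set_geometry: r = 41 mm, L = 185 mm, e = 6 mm; θ ← 0°
rotate_crank_by(-33°): θ ← 0° -33° = -33°
rotate_crank_by(+16°): θ ← -33° +16° = -17°
rotate_crank_by(+75°): θ ← -17° +75° = 58°
rotate_crank_by(-57°): θ ← 58° -57° = 1°
rotate_crank_by(-36°): θ ← 1° -36° = -35°
crank pin P = (r cos θ, r sin θ) = (33.585234, -23.516634)
h = r sin θ − e = -23.516634 − 6 = -29.516634
sin φ = h / L = -29.516634 / 185 = -0.15954937
φ = arcsin(-0.15954937) = -9.180741°

-9.1807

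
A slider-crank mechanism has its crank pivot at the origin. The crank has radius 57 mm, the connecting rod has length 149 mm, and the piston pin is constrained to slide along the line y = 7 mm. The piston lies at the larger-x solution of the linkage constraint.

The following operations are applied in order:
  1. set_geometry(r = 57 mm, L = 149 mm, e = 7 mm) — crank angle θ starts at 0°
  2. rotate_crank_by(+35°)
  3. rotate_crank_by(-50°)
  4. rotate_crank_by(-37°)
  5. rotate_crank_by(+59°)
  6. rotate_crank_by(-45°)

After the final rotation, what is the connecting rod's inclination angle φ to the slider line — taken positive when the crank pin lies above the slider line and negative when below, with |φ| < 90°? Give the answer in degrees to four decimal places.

set_geometry: r = 57 mm, L = 149 mm, e = 7 mm; θ ← 0°
rotate_crank_by(+35°): θ ← 0° +35° = 35°
rotate_crank_by(-50°): θ ← 35° -50° = -15°
rotate_crank_by(-37°): θ ← -15° -37° = -52°
rotate_crank_by(+59°): θ ← -52° +59° = 7°
rotate_crank_by(-45°): θ ← 7° -45° = -38°
crank pin P = (r cos θ, r sin θ) = (44.916613, -35.092704)
h = r sin θ − e = -35.092704 − 7 = -42.092704
sin φ = h / L = -42.092704 / 149 = -0.28250137
φ = arcsin(-0.28250137) = -16.409551°

-16.4096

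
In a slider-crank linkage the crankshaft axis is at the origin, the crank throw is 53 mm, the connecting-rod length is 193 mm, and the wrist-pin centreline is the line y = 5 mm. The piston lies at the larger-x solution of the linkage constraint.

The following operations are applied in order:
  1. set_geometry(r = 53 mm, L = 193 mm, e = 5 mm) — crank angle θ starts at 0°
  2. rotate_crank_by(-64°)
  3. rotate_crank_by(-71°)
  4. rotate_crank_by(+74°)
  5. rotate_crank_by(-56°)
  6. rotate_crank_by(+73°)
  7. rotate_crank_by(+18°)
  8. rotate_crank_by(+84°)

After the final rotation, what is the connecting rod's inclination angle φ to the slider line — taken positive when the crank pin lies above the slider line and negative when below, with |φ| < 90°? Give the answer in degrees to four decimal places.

set_geometry: r = 53 mm, L = 193 mm, e = 5 mm; θ ← 0°
rotate_crank_by(-64°): θ ← 0° -64° = -64°
rotate_crank_by(-71°): θ ← -64° -71° = -135°
rotate_crank_by(+74°): θ ← -135° +74° = -61°
rotate_crank_by(-56°): θ ← -61° -56° = -117°
rotate_crank_by(+73°): θ ← -117° +73° = -44°
rotate_crank_by(+18°): θ ← -44° +18° = -26°
rotate_crank_by(+84°): θ ← -26° +84° = 58°
crank pin P = (r cos θ, r sin θ) = (28.085721, 44.946549)
h = r sin θ − e = 44.946549 − 5 = 39.946549
sin φ = h / L = 39.946549 / 193 = 0.20697694
φ = arcsin(0.20697694) = 11.945252°

11.9453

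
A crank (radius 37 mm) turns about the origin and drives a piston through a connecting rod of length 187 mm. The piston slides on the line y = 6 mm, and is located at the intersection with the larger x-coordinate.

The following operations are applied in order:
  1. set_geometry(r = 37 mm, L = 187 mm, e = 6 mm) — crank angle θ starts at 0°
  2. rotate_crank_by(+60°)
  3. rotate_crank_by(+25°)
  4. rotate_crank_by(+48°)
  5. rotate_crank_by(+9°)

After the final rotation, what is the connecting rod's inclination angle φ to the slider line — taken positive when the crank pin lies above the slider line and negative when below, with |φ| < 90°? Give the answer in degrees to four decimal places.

set_geometry: r = 37 mm, L = 187 mm, e = 6 mm; θ ← 0°
rotate_crank_by(+60°): θ ← 0° +60° = 60°
rotate_crank_by(+25°): θ ← 60° +25° = 85°
rotate_crank_by(+48°): θ ← 85° +48° = 133°
rotate_crank_by(+9°): θ ← 133° +9° = 142°
crank pin P = (r cos θ, r sin θ) = (-29.156398, 22.779475)
h = r sin θ − e = 22.779475 − 6 = 16.779475
sin φ = h / L = 16.779475 / 187 = 0.08972981
φ = arcsin(0.08972981) = 5.148063°

5.1481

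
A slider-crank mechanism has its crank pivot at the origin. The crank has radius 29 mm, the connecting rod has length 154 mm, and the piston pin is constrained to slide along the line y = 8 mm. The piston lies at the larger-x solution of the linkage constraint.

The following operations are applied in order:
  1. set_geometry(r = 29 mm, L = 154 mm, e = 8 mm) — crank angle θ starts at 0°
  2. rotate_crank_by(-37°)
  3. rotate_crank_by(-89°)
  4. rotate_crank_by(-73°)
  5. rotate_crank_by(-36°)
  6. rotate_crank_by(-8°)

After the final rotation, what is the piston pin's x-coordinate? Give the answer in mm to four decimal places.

set_geometry: r = 29 mm, L = 154 mm, e = 8 mm; θ ← 0°
rotate_crank_by(-37°): θ ← 0° -37° = -37°
rotate_crank_by(-89°): θ ← -37° -89° = -126°
rotate_crank_by(-73°): θ ← -126° -73° = -199°
rotate_crank_by(-36°): θ ← -199° -36° = -235°
rotate_crank_by(-8°): θ ← -235° -8° = -243°
crank pin P = (r cos θ, r sin θ) = (-13.165724, 25.839189)
h = r sin θ − e = 25.839189 − 8 = 17.839189
x = r cos θ + √(L² − h²) = -13.165724 + √(23716.0 − 318.2367) = -13.165724 + 152.963274 = 139.797550

139.7975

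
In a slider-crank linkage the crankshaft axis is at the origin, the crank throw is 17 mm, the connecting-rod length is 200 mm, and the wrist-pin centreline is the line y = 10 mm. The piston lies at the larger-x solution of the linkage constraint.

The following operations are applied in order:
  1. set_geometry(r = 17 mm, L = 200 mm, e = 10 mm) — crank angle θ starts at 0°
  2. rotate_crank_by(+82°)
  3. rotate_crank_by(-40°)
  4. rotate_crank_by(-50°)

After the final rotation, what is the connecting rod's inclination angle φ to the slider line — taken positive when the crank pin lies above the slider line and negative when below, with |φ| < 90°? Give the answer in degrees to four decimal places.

-3.5448

set_geometry: r = 17 mm, L = 200 mm, e = 10 mm; θ ← 0°
rotate_crank_by(+82°): θ ← 0° +82° = 82°
rotate_crank_by(-40°): θ ← 82° -40° = 42°
rotate_crank_by(-50°): θ ← 42° -50° = -8°
crank pin P = (r cos θ, r sin θ) = (16.834557, -2.365943)
h = r sin θ − e = -2.365943 − 10 = -12.365943
sin φ = h / L = -12.365943 / 200 = -0.06182971
φ = arcsin(-0.06182971) = -3.544843°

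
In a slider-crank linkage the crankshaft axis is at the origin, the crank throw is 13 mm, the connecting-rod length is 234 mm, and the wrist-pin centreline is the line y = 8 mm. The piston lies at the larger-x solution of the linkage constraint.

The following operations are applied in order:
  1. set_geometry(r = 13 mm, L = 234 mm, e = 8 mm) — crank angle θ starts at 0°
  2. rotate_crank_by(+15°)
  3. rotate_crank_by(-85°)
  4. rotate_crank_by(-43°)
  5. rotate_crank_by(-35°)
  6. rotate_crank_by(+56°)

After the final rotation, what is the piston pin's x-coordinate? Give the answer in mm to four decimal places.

set_geometry: r = 13 mm, L = 234 mm, e = 8 mm; θ ← 0°
rotate_crank_by(+15°): θ ← 0° +15° = 15°
rotate_crank_by(-85°): θ ← 15° -85° = -70°
rotate_crank_by(-43°): θ ← -70° -43° = -113°
rotate_crank_by(-35°): θ ← -113° -35° = -148°
rotate_crank_by(+56°): θ ← -148° +56° = -92°
crank pin P = (r cos θ, r sin θ) = (-0.453693, -12.992081)
h = r sin θ − e = -12.992081 − 8 = -20.992081
x = r cos θ + √(L² − h²) = -0.453693 + √(54756.0 − 440.6675) = -0.453693 + 233.056501 = 232.602807

232.6028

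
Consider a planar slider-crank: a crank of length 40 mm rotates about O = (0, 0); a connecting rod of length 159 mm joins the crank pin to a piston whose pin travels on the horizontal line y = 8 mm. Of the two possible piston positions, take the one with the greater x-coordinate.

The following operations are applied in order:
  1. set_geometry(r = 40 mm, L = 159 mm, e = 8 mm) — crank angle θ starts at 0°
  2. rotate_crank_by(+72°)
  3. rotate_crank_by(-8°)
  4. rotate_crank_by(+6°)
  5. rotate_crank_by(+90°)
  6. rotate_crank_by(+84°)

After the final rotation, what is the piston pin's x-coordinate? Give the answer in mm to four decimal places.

set_geometry: r = 40 mm, L = 159 mm, e = 8 mm; θ ← 0°
rotate_crank_by(+72°): θ ← 0° +72° = 72°
rotate_crank_by(-8°): θ ← 72° -8° = 64°
rotate_crank_by(+6°): θ ← 64° +6° = 70°
rotate_crank_by(+90°): θ ← 70° +90° = 160°
rotate_crank_by(+84°): θ ← 160° +84° = 244°
crank pin P = (r cos θ, r sin θ) = (-17.534846, -35.951762)
h = r sin θ − e = -35.951762 − 8 = -43.951762
x = r cos θ + √(L² − h²) = -17.534846 + √(25281.0 − 1931.7574) = -17.534846 + 152.804590 = 135.269744

135.2697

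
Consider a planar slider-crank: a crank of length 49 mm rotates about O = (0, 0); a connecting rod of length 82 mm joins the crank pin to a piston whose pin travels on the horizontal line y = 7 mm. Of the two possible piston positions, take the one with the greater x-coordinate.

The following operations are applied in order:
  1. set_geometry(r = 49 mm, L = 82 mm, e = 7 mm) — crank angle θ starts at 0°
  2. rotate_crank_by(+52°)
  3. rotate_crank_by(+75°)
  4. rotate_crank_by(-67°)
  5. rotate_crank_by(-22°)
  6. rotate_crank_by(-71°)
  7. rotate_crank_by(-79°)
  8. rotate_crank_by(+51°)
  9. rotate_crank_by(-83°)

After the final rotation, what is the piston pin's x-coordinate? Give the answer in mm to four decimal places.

set_geometry: r = 49 mm, L = 82 mm, e = 7 mm; θ ← 0°
rotate_crank_by(+52°): θ ← 0° +52° = 52°
rotate_crank_by(+75°): θ ← 52° +75° = 127°
rotate_crank_by(-67°): θ ← 127° -67° = 60°
rotate_crank_by(-22°): θ ← 60° -22° = 38°
rotate_crank_by(-71°): θ ← 38° -71° = -33°
rotate_crank_by(-79°): θ ← -33° -79° = -112°
rotate_crank_by(+51°): θ ← -112° +51° = -61°
rotate_crank_by(-83°): θ ← -61° -83° = -144°
crank pin P = (r cos θ, r sin θ) = (-39.641833, -28.801477)
h = r sin θ − e = -28.801477 − 7 = -35.801477
x = r cos θ + √(L² − h²) = -39.641833 + √(6724.0 − 1281.7458) = -39.641833 + 73.771636 = 34.129803

34.1298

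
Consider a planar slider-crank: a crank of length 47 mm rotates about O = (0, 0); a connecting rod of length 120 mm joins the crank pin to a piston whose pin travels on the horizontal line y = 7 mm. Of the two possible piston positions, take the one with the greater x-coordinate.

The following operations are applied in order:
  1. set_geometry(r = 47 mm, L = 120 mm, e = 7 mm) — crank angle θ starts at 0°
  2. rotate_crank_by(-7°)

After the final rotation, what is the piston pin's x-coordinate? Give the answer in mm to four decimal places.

set_geometry: r = 47 mm, L = 120 mm, e = 7 mm; θ ← 0°
rotate_crank_by(-7°): θ ← 0° -7° = -7°
crank pin P = (r cos θ, r sin θ) = (46.649669, -5.727859)
h = r sin θ − e = -5.727859 − 7 = -12.727859
x = r cos θ + √(L² − h²) = 46.649669 + √(14400.0 − 161.9984) = 46.649669 + 119.323098 = 165.972767

165.9728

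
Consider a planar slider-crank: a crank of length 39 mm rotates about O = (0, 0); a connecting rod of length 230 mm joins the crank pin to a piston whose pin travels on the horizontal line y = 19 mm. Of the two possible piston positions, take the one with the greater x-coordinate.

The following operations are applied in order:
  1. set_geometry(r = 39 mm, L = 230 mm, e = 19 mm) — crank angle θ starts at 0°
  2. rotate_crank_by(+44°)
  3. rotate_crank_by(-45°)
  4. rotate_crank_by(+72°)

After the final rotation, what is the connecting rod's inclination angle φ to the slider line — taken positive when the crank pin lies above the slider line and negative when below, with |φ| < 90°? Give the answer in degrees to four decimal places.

4.4574

set_geometry: r = 39 mm, L = 230 mm, e = 19 mm; θ ← 0°
rotate_crank_by(+44°): θ ← 0° +44° = 44°
rotate_crank_by(-45°): θ ← 44° -45° = -1°
rotate_crank_by(+72°): θ ← -1° +72° = 71°
crank pin P = (r cos θ, r sin θ) = (12.697158, 36.875224)
h = r sin θ − e = 36.875224 − 19 = 17.875224
sin φ = h / L = 17.875224 / 230 = 0.07771837
φ = arcsin(0.07771837) = 4.457429°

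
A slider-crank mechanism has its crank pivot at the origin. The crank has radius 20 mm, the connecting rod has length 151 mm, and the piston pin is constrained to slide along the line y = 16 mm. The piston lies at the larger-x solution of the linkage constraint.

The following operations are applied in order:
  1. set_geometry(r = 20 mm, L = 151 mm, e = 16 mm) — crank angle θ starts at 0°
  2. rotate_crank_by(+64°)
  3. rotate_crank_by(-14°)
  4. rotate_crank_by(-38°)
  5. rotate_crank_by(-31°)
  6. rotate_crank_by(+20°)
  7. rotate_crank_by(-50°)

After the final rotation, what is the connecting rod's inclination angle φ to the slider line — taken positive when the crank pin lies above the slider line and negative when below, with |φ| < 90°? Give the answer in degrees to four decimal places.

set_geometry: r = 20 mm, L = 151 mm, e = 16 mm; θ ← 0°
rotate_crank_by(+64°): θ ← 0° +64° = 64°
rotate_crank_by(-14°): θ ← 64° -14° = 50°
rotate_crank_by(-38°): θ ← 50° -38° = 12°
rotate_crank_by(-31°): θ ← 12° -31° = -19°
rotate_crank_by(+20°): θ ← -19° +20° = 1°
rotate_crank_by(-50°): θ ← 1° -50° = -49°
crank pin P = (r cos θ, r sin θ) = (13.121181, -15.094192)
h = r sin θ − e = -15.094192 − 16 = -31.094192
sin φ = h / L = -31.094192 / 151 = -0.20592180
φ = arcsin(-0.20592180) = -11.883466°

-11.8835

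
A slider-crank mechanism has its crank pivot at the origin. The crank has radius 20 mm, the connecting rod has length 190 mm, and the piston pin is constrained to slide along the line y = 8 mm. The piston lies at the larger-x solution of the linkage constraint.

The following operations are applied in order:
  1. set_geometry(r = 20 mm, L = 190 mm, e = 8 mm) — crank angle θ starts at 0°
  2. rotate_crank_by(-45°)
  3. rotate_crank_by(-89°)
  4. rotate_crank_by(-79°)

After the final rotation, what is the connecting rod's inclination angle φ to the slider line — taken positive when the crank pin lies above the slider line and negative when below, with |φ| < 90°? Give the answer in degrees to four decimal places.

set_geometry: r = 20 mm, L = 190 mm, e = 8 mm; θ ← 0°
rotate_crank_by(-45°): θ ← 0° -45° = -45°
rotate_crank_by(-89°): θ ← -45° -89° = -134°
rotate_crank_by(-79°): θ ← -134° -79° = -213°
crank pin P = (r cos θ, r sin θ) = (-16.773411, 10.892781)
h = r sin θ − e = 10.892781 − 8 = 2.892781
sin φ = h / L = 2.892781 / 190 = 0.01522516
φ = arcsin(0.01522516) = 0.872371°

0.8724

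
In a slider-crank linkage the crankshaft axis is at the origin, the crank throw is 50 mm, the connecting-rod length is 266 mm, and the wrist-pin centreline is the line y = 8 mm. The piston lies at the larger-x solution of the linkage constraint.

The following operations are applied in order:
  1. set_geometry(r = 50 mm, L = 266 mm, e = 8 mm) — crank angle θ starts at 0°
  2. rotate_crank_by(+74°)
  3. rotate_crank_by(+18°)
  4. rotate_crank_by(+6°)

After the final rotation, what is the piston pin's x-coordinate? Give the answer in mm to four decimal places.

set_geometry: r = 50 mm, L = 266 mm, e = 8 mm; θ ← 0°
rotate_crank_by(+74°): θ ← 0° +74° = 74°
rotate_crank_by(+18°): θ ← 74° +18° = 92°
rotate_crank_by(+6°): θ ← 92° +6° = 98°
crank pin P = (r cos θ, r sin θ) = (-6.958655, 49.513403)
h = r sin θ − e = 49.513403 − 8 = 41.513403
x = r cos θ + √(L² − h²) = -6.958655 + √(70756.0 − 1723.3627) = -6.958655 + 262.740627 = 255.781972

255.7820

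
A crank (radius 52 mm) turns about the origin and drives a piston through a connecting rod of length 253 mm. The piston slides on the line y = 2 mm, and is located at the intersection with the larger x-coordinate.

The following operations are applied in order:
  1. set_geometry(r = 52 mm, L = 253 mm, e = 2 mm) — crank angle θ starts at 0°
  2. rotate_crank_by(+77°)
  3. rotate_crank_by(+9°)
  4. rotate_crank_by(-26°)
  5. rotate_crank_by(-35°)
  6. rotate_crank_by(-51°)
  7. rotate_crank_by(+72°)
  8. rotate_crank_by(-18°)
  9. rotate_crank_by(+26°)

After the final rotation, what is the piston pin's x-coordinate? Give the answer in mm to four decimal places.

280.3717

set_geometry: r = 52 mm, L = 253 mm, e = 2 mm; θ ← 0°
rotate_crank_by(+77°): θ ← 0° +77° = 77°
rotate_crank_by(+9°): θ ← 77° +9° = 86°
rotate_crank_by(-26°): θ ← 86° -26° = 60°
rotate_crank_by(-35°): θ ← 60° -35° = 25°
rotate_crank_by(-51°): θ ← 25° -51° = -26°
rotate_crank_by(+72°): θ ← -26° +72° = 46°
rotate_crank_by(-18°): θ ← 46° -18° = 28°
rotate_crank_by(+26°): θ ← 28° +26° = 54°
crank pin P = (r cos θ, r sin θ) = (30.564833, 42.068884)
h = r sin θ − e = 42.068884 − 2 = 40.068884
x = r cos θ + √(L² − h²) = 30.564833 + √(64009.0 − 1605.5154) = 30.564833 + 249.806895 = 280.371728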